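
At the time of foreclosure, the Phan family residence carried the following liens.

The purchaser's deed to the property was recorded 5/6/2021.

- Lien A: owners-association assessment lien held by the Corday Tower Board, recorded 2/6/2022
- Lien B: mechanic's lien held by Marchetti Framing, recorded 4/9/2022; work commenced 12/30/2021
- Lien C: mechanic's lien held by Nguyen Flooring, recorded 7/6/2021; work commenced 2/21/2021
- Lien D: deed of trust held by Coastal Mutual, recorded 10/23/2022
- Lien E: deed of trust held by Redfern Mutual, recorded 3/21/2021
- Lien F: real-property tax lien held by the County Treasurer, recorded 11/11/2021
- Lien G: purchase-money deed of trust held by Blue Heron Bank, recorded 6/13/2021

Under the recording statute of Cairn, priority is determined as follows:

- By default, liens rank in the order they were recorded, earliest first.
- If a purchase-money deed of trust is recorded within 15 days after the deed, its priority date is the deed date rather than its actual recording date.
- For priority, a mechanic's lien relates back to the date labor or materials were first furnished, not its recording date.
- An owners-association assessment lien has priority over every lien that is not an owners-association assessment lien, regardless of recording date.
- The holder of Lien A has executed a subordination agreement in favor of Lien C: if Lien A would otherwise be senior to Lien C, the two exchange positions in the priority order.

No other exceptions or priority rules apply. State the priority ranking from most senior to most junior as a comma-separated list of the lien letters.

First, effective dates: B's effective date is 12/30/2021, when work began; C's effective date is 2/21/2021, when work began; G was recorded 38 days after the deed — beyond 15 days — so no relation-back applies.
A is an owners-association assessment lien and takes priority over every other lien.
Ordering the rest by effective date: C (2/21/2021), E (3/21/2021), G (6/13/2021), F (11/11/2021), B (12/30/2021), D (10/23/2022).
The subordination applies — A was senior to C — so A and C swap.

C, A, E, G, F, B, D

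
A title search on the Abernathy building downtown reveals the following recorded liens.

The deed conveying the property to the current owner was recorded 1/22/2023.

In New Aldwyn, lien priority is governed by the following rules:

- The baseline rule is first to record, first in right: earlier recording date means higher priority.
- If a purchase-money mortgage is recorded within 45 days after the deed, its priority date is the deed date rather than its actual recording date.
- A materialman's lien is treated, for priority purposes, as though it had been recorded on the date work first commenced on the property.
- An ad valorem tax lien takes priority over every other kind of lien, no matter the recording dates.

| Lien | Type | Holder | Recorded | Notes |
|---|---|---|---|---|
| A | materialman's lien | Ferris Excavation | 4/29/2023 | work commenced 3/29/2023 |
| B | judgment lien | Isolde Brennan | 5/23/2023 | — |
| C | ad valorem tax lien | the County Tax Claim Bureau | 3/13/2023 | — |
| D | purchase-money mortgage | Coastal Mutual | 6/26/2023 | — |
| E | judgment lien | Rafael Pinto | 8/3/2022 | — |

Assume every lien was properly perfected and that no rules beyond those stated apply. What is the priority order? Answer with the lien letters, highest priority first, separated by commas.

Effective dates after the stated exceptions: A relates back to 3/29/2023 (work commenced); D was recorded 155 days after the deed — beyond 45 days — so no relation-back applies.
C is an ad valorem tax lien, so it outranks all other liens regardless of date.
Among the remaining liens, by effective date: E (8/3/2022), A (3/29/2023), B (5/23/2023), D (6/26/2023).

C, E, A, B, D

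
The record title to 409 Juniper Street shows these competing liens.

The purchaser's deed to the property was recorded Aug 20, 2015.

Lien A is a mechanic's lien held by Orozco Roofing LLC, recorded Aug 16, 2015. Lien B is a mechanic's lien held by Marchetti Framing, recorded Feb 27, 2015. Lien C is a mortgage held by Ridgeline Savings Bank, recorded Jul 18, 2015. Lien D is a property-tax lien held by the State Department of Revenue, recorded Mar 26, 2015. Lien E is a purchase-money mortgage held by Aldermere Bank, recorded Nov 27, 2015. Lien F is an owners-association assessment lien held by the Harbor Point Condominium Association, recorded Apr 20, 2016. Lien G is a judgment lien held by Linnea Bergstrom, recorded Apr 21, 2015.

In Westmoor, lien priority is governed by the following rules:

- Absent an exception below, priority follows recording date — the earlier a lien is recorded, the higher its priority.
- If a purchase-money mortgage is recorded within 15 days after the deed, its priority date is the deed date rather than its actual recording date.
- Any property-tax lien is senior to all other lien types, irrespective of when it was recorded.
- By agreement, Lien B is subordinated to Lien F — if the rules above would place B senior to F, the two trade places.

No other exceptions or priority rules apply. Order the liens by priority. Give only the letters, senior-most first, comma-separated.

D, F, G, C, A, E, B

Effective dates: E missed the 15-day window (99 days after the deed), so its recording date stands.
D, as a property-tax lien, has superpriority and ranks first.
Remaining liens by effective date: B (Feb 27, 2015), G (Apr 21, 2015), C (Jul 18, 2015), A (Aug 16, 2015), E (Nov 27, 2015), F (Apr 20, 2016).
The subordination applies — B was senior to F — so B and F swap.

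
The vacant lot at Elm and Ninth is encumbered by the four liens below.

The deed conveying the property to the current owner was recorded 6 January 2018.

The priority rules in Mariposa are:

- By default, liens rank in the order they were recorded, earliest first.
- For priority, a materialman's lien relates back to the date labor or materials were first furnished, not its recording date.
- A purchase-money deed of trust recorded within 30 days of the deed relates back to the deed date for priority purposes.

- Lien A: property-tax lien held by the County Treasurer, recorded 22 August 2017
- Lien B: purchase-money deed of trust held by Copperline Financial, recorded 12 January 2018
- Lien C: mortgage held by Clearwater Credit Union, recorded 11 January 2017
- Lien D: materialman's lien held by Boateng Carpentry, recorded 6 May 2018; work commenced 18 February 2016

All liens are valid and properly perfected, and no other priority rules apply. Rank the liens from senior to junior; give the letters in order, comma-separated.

D, C, A, B

First, effective dates: B's effective date is the deed date, 6 January 2018; D's effective date is 18 February 2016, when work began.
Ordering by effective date: D (18 February 2016), C (11 January 2017), A (22 August 2017), B (6 January 2018).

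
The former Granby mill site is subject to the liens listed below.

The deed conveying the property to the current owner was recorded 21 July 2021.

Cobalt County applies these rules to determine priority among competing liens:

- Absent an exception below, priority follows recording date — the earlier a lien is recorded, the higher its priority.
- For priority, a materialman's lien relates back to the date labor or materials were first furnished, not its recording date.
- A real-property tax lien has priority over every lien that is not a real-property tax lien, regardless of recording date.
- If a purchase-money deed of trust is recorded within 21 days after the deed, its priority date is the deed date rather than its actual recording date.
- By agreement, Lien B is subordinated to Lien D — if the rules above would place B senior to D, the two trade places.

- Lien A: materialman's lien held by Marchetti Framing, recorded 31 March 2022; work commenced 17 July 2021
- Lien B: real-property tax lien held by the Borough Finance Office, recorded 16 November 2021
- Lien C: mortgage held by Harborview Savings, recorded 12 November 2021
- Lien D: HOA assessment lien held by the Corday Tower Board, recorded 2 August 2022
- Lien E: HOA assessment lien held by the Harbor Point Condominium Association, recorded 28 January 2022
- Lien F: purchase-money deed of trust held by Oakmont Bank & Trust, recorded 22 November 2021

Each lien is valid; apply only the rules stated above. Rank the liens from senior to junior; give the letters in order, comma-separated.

Effective dates: A's effective date is 17 July 2021, when work began; F missed the 21-day window (124 days after the deed), so its recording date stands.
B, as a real-property tax lien, has superpriority and ranks first.
Ordering the rest by effective date: A (17 July 2021), C (12 November 2021), F (22 November 2021), E (28 January 2022), D (2 August 2022).
The subordination applies — B was senior to D — so B and D swap.

D, A, C, F, E, B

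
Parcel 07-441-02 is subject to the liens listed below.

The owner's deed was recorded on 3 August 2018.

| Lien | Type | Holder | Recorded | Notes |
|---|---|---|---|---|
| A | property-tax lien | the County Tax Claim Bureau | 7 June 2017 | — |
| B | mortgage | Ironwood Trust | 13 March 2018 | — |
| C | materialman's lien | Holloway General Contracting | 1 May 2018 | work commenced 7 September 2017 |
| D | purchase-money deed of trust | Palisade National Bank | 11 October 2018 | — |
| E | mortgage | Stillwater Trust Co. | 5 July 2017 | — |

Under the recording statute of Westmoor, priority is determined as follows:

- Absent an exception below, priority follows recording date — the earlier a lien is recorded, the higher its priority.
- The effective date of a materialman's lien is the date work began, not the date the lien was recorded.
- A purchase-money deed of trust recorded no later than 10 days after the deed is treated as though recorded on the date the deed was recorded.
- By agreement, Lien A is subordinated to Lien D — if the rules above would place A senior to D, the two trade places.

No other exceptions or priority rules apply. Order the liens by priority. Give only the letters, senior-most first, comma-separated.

D, E, C, B, A

Effective dates: C's effective date is 7 September 2017, when work began; D was recorded 69 days after the deed, outside the 10-day window, so it keeps its recording date.
Sorted by effective date: A (7 June 2017), E (5 July 2017), C (7 September 2017), B (13 March 2018), D (11 October 2018).
The subordination applies — A was senior to D — so A and D swap.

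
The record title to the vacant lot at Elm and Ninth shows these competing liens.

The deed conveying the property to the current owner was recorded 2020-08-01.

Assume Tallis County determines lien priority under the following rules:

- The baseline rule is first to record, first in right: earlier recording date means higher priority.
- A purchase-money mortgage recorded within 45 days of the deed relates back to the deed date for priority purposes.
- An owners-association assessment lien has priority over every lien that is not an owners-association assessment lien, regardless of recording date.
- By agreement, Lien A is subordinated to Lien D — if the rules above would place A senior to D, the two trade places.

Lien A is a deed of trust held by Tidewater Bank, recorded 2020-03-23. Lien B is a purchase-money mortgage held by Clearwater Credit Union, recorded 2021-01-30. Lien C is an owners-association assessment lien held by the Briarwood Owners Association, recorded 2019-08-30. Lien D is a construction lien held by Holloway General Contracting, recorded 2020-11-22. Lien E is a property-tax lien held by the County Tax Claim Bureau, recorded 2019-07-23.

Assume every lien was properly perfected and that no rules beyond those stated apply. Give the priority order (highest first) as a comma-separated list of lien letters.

Effective dates: B was recorded 182 days after the deed, outside the 45-day window, so it keeps its recording date.
C is an owners-association assessment lien and takes priority over every other lien.
Among the remaining liens, by effective date: E (2019-07-23), A (2020-03-23), D (2020-11-22), B (2021-01-30).
Because A would otherwise rank above D, the subordination swaps them.

C, E, D, A, B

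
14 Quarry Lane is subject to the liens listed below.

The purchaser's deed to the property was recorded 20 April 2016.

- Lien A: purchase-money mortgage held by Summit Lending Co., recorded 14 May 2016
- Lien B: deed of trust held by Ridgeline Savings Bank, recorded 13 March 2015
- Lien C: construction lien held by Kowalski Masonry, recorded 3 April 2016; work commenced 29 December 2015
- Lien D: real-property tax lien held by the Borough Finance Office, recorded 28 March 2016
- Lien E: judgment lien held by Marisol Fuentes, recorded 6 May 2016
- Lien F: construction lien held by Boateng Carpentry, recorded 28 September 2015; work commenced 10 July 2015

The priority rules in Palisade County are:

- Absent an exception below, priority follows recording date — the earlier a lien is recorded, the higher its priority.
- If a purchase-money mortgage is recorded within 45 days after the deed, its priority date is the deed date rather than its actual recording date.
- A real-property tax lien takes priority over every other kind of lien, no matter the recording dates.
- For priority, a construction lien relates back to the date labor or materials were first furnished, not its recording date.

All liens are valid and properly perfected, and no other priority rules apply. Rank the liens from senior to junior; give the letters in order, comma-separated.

D, B, F, C, A, E

Effective dates: A's effective date is the deed date, 20 April 2016; C is treated as recorded 29 December 2015, the work-commencement date; F is treated as recorded 10 July 2015, the work-commencement date.
As a real-property tax lien, D is senior to every other lien.
Among the remaining liens, by effective date: B (13 March 2015), F (10 July 2015), C (29 December 2015), A (20 April 2016), E (6 May 2016).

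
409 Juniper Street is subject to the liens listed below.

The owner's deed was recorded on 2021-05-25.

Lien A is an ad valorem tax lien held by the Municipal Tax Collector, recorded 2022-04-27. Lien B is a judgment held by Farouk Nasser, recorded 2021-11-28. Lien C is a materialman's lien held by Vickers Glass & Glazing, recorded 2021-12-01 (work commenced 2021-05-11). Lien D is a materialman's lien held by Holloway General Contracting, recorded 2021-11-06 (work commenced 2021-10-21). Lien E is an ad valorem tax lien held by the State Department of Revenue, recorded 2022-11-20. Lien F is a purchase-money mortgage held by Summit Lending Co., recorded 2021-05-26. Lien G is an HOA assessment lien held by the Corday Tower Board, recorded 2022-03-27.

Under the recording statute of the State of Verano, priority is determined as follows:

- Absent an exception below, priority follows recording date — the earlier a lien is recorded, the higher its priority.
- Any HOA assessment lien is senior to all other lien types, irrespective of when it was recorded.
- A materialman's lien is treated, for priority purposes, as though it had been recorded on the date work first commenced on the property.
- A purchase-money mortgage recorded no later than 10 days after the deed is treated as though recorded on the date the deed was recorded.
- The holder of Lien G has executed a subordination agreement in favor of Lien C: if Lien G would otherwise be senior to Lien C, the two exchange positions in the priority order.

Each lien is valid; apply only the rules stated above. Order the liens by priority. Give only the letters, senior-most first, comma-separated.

C, G, F, D, B, A, E

First, effective dates: C relates back to 2021-05-11 (work commenced); D's effective date is 2021-10-21, when work began; F's effective date is the deed date, 2021-05-25.
G is an HOA assessment lien and takes priority over every other lien.
Remaining liens by effective date: C (2021-05-11), F (2021-05-25), D (2021-10-21), B (2021-11-28), A (2022-04-27), E (2022-11-20).
G is senior to C before the subordination, so the two trade places.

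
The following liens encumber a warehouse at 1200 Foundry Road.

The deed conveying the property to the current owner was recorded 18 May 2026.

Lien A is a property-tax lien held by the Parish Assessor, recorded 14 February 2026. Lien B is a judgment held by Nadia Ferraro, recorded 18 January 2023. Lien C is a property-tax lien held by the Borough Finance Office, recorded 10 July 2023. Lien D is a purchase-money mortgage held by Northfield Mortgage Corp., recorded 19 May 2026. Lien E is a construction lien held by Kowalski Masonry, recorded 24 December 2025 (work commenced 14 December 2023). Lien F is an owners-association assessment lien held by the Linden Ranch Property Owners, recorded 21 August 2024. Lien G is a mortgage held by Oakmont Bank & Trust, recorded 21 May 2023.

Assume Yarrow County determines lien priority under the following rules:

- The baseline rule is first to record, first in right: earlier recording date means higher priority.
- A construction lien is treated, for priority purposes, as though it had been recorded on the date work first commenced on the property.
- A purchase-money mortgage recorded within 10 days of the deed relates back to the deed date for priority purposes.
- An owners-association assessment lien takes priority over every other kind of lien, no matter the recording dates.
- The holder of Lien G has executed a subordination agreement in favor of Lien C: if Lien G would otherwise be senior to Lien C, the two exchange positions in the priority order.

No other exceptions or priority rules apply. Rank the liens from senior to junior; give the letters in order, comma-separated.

F, B, C, G, E, A, D

First, effective dates: D's effective date is the deed date, 18 May 2026; E is treated as recorded 14 December 2023, the work-commencement date.
F, as an owners-association assessment lien, has superpriority and ranks first.
The other liens, earliest effective date first: B (18 January 2023), G (21 May 2023), C (10 July 2023), E (14 December 2023), A (14 February 2026), D (18 May 2026).
G would otherwise be senior to C, so under the subordination agreement G and C exchange positions.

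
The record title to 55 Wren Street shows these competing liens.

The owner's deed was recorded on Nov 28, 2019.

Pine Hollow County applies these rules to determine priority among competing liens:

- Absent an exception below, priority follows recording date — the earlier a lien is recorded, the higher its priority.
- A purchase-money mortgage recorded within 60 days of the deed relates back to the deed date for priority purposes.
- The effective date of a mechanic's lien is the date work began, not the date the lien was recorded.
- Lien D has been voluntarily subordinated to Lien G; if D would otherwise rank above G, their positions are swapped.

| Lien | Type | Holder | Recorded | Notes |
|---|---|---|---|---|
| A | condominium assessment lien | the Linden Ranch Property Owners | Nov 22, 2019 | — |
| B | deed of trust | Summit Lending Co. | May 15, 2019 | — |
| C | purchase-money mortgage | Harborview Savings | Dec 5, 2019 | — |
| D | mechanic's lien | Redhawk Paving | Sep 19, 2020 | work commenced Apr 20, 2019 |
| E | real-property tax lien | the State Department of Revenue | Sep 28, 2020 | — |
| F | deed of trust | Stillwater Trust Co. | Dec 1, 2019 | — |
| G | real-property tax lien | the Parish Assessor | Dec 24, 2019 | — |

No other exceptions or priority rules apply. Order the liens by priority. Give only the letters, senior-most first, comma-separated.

Effective dates: C's effective date is the deed date, Nov 28, 2019; D relates back to Apr 20, 2019 (work commenced).
By effective date: D (Apr 20, 2019), B (May 15, 2019), A (Nov 22, 2019), C (Nov 28, 2019), F (Dec 1, 2019), G (Dec 24, 2019), E (Sep 28, 2020).
D is senior to G before the subordination, so the two trade places.

G, B, A, C, F, D, E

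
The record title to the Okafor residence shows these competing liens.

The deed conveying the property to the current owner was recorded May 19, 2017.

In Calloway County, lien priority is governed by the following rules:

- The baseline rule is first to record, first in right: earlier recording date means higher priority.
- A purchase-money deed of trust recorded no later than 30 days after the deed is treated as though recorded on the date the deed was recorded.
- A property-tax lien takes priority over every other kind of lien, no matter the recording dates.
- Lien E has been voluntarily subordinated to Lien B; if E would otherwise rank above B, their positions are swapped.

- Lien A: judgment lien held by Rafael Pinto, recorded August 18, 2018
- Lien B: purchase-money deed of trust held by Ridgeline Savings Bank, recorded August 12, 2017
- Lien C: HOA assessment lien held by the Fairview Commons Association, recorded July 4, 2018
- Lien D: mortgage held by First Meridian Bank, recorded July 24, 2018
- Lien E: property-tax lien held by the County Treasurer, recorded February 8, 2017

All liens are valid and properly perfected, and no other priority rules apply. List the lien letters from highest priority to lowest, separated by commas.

B, E, C, D, A

Adjusting effective dates: B was recorded 85 days after the deed — beyond 30 days — so no relation-back applies.
As a property-tax lien, E is senior to every other lien.
Remaining liens by effective date: B (August 12, 2017), C (July 4, 2018), D (July 24, 2018), A (August 18, 2018).
Because E would otherwise rank above B, the subordination swaps them.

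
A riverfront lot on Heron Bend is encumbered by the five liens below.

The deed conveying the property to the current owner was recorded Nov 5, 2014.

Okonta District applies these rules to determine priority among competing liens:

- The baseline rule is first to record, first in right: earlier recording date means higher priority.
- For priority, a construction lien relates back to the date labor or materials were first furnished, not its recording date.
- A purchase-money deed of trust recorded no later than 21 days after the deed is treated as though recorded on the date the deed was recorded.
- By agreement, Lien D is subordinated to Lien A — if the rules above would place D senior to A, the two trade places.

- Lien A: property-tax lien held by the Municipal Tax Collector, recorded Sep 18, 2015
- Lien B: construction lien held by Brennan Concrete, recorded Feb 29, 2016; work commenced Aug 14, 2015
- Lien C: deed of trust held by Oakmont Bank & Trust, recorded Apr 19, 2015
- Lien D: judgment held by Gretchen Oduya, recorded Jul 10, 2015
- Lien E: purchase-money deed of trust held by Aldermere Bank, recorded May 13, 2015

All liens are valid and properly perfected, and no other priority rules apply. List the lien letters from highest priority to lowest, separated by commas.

C, E, A, B, D

Adjusting effective dates: B's effective date is Aug 14, 2015, when work began; E missed the 21-day window (189 days after the deed), so its recording date stands.
Ordering by effective date: C (Apr 19, 2015), E (May 13, 2015), D (Jul 10, 2015), B (Aug 14, 2015), A (Sep 18, 2015).
D is senior to A before the subordination, so the two trade places.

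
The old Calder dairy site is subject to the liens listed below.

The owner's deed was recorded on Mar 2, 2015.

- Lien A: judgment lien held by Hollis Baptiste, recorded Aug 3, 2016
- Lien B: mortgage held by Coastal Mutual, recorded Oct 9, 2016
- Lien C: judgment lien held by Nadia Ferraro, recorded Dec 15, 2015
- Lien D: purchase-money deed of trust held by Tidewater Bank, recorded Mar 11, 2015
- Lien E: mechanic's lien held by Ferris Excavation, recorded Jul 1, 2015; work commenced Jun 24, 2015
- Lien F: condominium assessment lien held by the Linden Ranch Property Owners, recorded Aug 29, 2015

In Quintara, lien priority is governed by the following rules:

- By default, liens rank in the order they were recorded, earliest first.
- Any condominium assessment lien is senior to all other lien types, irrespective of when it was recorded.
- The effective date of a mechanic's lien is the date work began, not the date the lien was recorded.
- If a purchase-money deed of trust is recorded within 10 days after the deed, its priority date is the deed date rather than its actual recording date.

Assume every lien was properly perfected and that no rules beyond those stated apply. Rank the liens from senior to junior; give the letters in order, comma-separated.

Effective dates after the stated exceptions: D relates back to the deed date Mar 2, 2015; E is treated as recorded Jun 24, 2015, the work-commencement date.
F, as a condominium assessment lien, has superpriority and ranks first.
Ordering the rest by effective date: D (Mar 2, 2015), E (Jun 24, 2015), C (Dec 15, 2015), A (Aug 3, 2016), B (Oct 9, 2016).

F, D, E, C, A, B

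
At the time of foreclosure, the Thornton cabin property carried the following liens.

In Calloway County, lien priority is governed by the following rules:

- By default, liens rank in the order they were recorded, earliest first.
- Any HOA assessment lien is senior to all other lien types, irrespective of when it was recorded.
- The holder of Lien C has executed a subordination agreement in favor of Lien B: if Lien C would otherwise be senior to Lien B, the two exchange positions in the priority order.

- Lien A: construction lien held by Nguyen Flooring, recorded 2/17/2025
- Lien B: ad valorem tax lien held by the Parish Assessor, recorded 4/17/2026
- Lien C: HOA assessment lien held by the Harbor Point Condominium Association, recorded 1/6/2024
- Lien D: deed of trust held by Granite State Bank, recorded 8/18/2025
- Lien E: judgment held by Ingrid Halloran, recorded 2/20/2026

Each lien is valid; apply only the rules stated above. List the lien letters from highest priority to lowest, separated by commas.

As an HOA assessment lien, C is senior to every other lien.
The other liens, earliest effective date first: A (2/17/2025), D (8/18/2025), E (2/20/2026), B (4/17/2026).
Because C would otherwise rank above B, the subordination swaps them.

B, A, D, E, C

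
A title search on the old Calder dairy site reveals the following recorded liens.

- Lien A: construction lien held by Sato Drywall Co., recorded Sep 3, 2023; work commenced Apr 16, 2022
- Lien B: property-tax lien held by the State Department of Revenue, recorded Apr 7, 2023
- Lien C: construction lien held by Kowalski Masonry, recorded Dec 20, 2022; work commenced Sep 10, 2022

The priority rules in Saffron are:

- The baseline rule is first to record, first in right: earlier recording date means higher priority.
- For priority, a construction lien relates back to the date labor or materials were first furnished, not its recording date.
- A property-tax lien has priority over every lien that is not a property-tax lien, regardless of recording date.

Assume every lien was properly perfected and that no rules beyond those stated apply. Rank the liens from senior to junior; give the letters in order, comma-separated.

Effective dates: A relates back to Apr 16, 2022 (work commenced); C relates back to Sep 10, 2022 (work commenced).
B is a property-tax lien, so it outranks all other liens regardless of date.
The other liens, earliest effective date first: A (Apr 16, 2022), C (Sep 10, 2022).

B, A, C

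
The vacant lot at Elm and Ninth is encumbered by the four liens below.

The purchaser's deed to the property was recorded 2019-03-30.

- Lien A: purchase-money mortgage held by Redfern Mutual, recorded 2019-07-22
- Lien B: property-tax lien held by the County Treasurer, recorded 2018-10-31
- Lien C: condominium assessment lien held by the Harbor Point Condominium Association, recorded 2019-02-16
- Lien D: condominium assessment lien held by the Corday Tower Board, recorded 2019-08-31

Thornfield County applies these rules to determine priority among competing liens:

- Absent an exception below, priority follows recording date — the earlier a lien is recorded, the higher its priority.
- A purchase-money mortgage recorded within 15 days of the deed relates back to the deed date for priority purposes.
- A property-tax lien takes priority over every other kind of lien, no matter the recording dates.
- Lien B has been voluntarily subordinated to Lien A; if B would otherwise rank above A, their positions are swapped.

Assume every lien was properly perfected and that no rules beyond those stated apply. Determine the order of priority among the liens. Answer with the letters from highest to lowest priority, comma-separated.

A, C, B, D

First, effective dates: A was recorded 114 days after the deed — beyond 15 days — so no relation-back applies.
B is a property-tax lien, so it outranks all other liens regardless of date.
Ordering the rest by effective date: C (2019-02-16), A (2019-07-22), D (2019-08-31).
B is senior to A before the subordination, so the two trade places.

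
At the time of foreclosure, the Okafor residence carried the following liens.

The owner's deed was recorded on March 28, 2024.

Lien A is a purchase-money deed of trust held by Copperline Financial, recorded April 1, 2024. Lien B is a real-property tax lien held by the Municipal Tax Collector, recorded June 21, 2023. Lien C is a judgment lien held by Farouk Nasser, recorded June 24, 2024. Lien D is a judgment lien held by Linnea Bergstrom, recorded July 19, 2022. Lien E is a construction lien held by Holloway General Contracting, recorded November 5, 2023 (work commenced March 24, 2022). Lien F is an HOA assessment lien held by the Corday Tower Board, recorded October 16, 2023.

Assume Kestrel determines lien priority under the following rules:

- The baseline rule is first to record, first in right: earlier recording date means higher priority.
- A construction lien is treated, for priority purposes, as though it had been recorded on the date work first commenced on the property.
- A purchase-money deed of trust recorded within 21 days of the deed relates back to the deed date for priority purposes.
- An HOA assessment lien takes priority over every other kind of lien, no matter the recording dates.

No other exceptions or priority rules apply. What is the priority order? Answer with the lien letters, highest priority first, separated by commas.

Effective dates after the stated exceptions: A's effective date is the deed date, March 28, 2024; E is treated as recorded March 24, 2022, the work-commencement date.
F is an HOA assessment lien and takes priority over every other lien.
Remaining liens by effective date: E (March 24, 2022), D (July 19, 2022), B (June 21, 2023), A (March 28, 2024), C (June 24, 2024).

F, E, D, B, A, C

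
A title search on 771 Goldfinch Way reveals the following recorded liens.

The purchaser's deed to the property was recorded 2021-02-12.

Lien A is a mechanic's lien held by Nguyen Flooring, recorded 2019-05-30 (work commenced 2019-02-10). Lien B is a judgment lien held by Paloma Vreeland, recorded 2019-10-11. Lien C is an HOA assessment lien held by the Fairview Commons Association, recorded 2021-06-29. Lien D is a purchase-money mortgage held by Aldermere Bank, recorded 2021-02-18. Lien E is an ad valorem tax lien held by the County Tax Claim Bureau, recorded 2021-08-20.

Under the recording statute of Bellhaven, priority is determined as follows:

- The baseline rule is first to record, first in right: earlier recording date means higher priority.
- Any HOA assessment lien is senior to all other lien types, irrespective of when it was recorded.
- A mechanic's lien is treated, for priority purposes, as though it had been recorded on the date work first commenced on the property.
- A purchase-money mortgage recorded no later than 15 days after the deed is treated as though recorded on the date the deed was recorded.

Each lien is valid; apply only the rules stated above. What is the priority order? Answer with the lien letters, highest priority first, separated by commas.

Adjusting effective dates: A relates back to 2019-02-10 (work commenced); D's effective date is the deed date, 2021-02-12.
C is an HOA assessment lien, so it outranks all other liens regardless of date.
Among the remaining liens, by effective date: A (2019-02-10), B (2019-10-11), D (2021-02-12), E (2021-08-20).

C, A, B, D, E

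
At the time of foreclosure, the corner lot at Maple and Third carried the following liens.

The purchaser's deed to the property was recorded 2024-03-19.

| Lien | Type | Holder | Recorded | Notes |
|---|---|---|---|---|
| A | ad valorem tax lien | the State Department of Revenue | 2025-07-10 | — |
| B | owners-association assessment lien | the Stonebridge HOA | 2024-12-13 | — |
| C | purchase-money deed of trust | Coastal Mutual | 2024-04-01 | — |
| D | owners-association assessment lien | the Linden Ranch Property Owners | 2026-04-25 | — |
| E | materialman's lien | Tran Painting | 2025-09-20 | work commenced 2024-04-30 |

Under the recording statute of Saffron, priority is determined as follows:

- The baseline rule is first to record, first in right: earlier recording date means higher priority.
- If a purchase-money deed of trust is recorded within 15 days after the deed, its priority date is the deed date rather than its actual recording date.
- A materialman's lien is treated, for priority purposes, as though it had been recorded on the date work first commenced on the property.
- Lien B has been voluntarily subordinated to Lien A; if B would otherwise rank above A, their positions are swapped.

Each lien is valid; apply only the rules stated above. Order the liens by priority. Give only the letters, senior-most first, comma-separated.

C, E, A, B, D

Effective dates: C relates back to the deed date 2024-03-19; E is treated as recorded 2024-04-30, the work-commencement date.
Sorted by effective date: C (2024-03-19), E (2024-04-30), B (2024-12-13), A (2025-07-10), D (2026-04-25).
The subordination applies — B was senior to A — so B and A swap.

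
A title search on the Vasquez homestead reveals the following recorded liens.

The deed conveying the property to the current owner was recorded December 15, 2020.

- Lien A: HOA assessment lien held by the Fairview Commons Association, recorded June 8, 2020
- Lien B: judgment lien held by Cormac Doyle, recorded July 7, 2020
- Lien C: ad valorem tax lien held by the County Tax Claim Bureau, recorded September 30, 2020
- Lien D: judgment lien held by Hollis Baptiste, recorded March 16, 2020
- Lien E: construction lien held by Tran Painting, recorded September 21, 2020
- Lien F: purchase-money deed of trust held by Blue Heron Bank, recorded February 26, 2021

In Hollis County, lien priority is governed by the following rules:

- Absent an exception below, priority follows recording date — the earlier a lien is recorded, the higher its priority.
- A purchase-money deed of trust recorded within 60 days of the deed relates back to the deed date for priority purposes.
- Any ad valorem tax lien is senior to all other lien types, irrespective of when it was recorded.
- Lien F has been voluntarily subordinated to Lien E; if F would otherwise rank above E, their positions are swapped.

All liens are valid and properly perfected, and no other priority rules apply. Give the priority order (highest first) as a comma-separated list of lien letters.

Adjusting effective dates: F was recorded 73 days after the deed, outside the 60-day window, so it keeps its recording date.
C is an ad valorem tax lien and takes priority over every other lien.
The other liens, earliest effective date first: D (March 16, 2020), A (June 8, 2020), B (July 7, 2020), E (September 21, 2020), F (February 26, 2021).
F is already junior to E, so the subordination agreement changes nothing.

C, D, A, B, E, F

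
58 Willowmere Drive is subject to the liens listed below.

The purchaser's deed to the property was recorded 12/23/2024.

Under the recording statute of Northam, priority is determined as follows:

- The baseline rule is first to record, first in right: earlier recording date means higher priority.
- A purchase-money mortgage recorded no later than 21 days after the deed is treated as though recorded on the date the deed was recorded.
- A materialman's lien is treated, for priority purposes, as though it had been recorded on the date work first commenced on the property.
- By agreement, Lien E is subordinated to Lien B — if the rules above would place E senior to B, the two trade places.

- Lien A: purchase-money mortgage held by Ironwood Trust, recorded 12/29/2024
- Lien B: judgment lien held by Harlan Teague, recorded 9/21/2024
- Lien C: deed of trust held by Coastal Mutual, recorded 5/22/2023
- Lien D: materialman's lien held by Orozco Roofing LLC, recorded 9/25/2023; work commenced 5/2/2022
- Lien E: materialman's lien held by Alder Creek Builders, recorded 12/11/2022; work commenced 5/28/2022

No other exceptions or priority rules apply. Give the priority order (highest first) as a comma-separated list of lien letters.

Adjusting effective dates: A was recorded within the 21-day window, so its effective date is the deed date 12/23/2024; D's effective date is 5/2/2022, when work began; E's effective date is 5/28/2022, when work began.
By effective date: D (5/2/2022), E (5/28/2022), C (5/22/2023), B (9/21/2024), A (12/23/2024).
The subordination applies — E was senior to B — so E and B swap.

D, B, C, E, A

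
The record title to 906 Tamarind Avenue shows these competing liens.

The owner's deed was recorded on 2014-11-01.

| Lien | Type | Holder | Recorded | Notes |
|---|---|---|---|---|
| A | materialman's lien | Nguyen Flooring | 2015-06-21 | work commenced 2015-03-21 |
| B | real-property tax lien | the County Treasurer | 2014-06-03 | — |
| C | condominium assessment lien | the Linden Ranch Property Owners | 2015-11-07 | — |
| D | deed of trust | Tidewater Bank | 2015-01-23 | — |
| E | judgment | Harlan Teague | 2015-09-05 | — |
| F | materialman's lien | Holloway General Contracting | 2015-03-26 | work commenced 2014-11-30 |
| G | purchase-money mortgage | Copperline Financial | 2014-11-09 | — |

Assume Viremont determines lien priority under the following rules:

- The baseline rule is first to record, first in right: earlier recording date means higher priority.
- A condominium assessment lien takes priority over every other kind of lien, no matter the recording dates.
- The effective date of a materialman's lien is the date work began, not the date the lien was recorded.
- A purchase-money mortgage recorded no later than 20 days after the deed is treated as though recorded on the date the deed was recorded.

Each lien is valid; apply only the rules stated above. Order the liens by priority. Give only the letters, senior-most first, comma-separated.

C, B, G, F, D, A, E

Effective dates: A relates back to 2015-03-21 (work commenced); F is treated as recorded 2014-11-30, the work-commencement date; G relates back to the deed date 2014-11-01.
As a condominium assessment lien, C is senior to every other lien.
Remaining liens by effective date: B (2014-06-03), G (2014-11-01), F (2014-11-30), D (2015-01-23), A (2015-03-21), E (2015-09-05).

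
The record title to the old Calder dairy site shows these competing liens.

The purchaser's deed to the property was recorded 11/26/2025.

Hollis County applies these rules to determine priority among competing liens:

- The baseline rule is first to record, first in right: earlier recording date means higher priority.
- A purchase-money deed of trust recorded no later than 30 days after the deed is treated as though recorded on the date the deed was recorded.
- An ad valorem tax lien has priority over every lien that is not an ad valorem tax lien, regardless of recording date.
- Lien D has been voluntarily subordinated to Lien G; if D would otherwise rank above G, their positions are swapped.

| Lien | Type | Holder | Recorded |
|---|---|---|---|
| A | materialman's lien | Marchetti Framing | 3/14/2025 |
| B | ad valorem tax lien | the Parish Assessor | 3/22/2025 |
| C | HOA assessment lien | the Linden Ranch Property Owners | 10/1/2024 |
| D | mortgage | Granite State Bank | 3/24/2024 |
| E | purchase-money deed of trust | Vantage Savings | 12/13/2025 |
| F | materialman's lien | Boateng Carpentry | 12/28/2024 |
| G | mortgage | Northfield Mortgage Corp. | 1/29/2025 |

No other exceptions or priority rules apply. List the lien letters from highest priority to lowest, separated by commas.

Adjusting effective dates: E relates back to the deed date 11/26/2025.
As an ad valorem tax lien, B is senior to every other lien.
Among the remaining liens, by effective date: D (3/24/2024), C (10/1/2024), F (12/28/2024), G (1/29/2025), A (3/14/2025), E (11/26/2025).
D would otherwise be senior to G, so under the subordination agreement D and G exchange positions.

B, G, C, F, D, A, E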